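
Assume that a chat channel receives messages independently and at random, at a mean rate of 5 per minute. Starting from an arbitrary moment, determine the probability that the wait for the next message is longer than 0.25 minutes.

The wait for the next event is exponential with rate λ = 5 per minute.
P(T > 0.25) = e^(−λt) = e^(−5 × 0.25) = e^(−1.25) ≈ 0.2865.

0.2865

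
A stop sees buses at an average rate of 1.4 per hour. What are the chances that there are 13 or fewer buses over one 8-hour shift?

0.7624

Over the interval, μ = 1.4 × 8 = 11.2 (an 8-hour shift = 8 hours).
P(N ≤ 13) = Σ_{j=0}^{13} e^(−μ) μ^j/j! ≈ 0.7624.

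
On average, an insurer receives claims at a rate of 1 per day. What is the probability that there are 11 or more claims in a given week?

Over the interval, μ = 1 × 7 = 7 (a week = 7 days).
P(N ≥ 11) = 1 − P(N ≤ 10) = 1 − Σ_{j=0}^{10} e^(−μ) μ^j/j! ≈ 0.0985.

0.0985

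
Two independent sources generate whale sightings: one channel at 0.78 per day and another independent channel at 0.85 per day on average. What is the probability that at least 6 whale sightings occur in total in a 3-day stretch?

0.3647

Independent Poisson processes superpose: combined rate λ = 0.78 + 0.85 = 1.63 per day.
Over the interval, μ = 1.63 × 3 = 4.89 (a 3-day stretch = 3 days).
P(N ≥ 6) = 1 − P(N ≤ 5) ≈ 0.3647.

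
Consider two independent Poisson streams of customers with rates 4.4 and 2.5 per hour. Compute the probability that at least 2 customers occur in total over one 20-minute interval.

Independent Poisson processes superpose: combined rate λ = 4.4 + 2.5 = 6.9 per hour.
Over the interval, μ = 6.9 × 1/3 = 2.3 (a 20-minute interval = 1/3 hours).
P(N ≥ 2) = 1 − P(N ≤ 1) ≈ 0.6691.

0.6691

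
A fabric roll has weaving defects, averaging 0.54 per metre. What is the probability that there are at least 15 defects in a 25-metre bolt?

Over the interval, μ = 0.54 × 25 = 13.5 (a 25-metre bolt = 25 metres).
P(N ≥ 15) = 1 − P(N ≤ 14) = 1 − Σ_{j=0}^{14} e^(−μ) μ^j/j! ≈ 0.3767.

0.3767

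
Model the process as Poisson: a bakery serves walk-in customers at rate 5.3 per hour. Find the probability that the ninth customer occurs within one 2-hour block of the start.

Over the interval, μ = 5.3 × 2 = 10.6 (a 2-hour block = 2 hours).
The ninth arrival falls in the interval iff at least 9 events occur there: P(S_9 ≤ t) = P(N ≥ 9) = 1 − P(N ≤ 8) ≈ 0.7306.

0.7306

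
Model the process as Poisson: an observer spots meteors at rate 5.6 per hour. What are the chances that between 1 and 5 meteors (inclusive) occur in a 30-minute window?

0.8741

Over the interval, μ = 5.6 × 0.5 = 2.8 (a 30-minute window = 0.5 hours).
P(1 ≤ N ≤ 5) = Σ_{j=1}^{5} e^(−2.8) · 2.8^j/j! ≈ 0.8741.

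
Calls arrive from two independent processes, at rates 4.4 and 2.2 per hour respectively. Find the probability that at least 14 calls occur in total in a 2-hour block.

Independent Poisson processes superpose: combined rate λ = 4.4 + 2.2 = 6.6 per hour.
Over the interval, μ = 6.6 × 2 = 13.2 (a 2-hour block = 2 hours).
P(N ≥ 14) = 1 − P(N ≤ 13) ≈ 0.4489.

0.4489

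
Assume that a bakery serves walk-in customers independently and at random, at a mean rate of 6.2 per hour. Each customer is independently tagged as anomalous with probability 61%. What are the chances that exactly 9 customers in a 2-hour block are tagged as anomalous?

Thinning: the customers that are tagged as anomalous themselves form a Poisson process with rate 0.61 × 6.2 = 3.782 per hour.
Over the interval, μ = 3.782 × 2 = 7.564 (a 2-hour block = 2 hours).
P(N = 9) = e^(−7.564) · 7.564^9/9! ≈ 0.1159.

0.1159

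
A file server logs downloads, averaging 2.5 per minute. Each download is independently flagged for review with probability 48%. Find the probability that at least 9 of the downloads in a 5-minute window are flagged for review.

Thinning: the downloads that are flagged for review themselves form a Poisson process with rate 0.48 × 2.5 = 1.2 per minute.
Over the interval, μ = 1.2 × 5 = 6 (a 5-minute window = 5 minutes).
P(N ≥ 9) = 1 − P(N ≤ 8) ≈ 0.1528.

0.1528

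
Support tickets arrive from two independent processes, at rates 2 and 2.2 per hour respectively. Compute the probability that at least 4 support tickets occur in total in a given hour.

0.6046

Independent Poisson processes superpose: combined rate λ = 2 + 2.2 = 4.2 per hour.
So μ = 4.2.
P(N ≥ 4) = 1 − P(N ≤ 3) ≈ 0.6046.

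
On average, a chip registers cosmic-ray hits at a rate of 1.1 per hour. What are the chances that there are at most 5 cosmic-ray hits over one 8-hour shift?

0.1284

Over the interval, μ = 1.1 × 8 = 8.8 (an 8-hour shift = 8 hours).
P(N ≤ 5) = Σ_{j=0}^{5} e^(−μ) μ^j/j! ≈ 0.1284.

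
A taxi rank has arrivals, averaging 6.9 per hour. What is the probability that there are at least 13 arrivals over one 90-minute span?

0.2427

Over the interval, μ = 6.9 × 1.5 = 10.35 (a 90-minute span = 1.5 hours).
P(N ≥ 13) = 1 − P(N ≤ 12) = 1 − Σ_{j=0}^{12} e^(−μ) μ^j/j! ≈ 0.2427.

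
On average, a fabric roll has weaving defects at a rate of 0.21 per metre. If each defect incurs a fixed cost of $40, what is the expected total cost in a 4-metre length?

$33.6

E[N] = 0.21 × 4 = 0.84 (a 4-metre length = 4 metres); E[cost] = 0.84 × $40 = $33.6.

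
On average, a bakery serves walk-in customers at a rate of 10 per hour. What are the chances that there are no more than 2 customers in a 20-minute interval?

Over the interval, μ = 10 × 1/3 ≈ 3.33333 (a 20-minute interval = 1/3 hours).
P(N ≤ 2) = Σ_{j=0}^{2} e^(−μ) μ^j/j! ≈ 0.3528.

0.3528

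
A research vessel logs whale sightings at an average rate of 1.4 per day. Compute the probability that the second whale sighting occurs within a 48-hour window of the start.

Over the interval, μ = 1.4 × 2 = 2.8 (a 48-hour window = 2 days).
The second arrival falls in the interval iff at least 2 events occur there: P(S_2 ≤ t) = P(N ≥ 2) = 1 − P(N ≤ 1) ≈ 0.7689.

0.7689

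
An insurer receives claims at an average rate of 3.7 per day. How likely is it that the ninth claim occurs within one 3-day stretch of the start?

0.7768

Over the interval, μ = 3.7 × 3 = 11.1 (a 3-day stretch = 3 days).
The ninth arrival falls in the interval iff at least 9 events occur there: P(S_9 ≤ t) = P(N ≥ 9) = 1 − P(N ≤ 8) ≈ 0.7768.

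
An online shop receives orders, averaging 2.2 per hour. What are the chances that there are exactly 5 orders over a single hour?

With mean μ = 2.2 per hour,
P(N = 5) = e^(−μ) μ^5/5! = e^(−2.2) · 2.2^5/120 ≈ 0.0476.

0.0476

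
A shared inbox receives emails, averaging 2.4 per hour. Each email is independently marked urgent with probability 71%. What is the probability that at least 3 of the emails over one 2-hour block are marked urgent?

0.6618

Thinning: the emails that are marked urgent themselves form a Poisson process with rate 0.71 × 2.4 = 1.704 per hour.
Over the interval, μ = 1.704 × 2 = 3.408 (a 2-hour block = 2 hours).
P(N ≥ 3) = 1 − P(N ≤ 2) ≈ 0.6618.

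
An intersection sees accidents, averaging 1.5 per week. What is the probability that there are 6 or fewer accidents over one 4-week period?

Over the interval, μ = 1.5 × 4 = 6 (a 4-week period = 4 weeks).
P(N ≤ 6) = Σ_{j=0}^{6} e^(−μ) μ^j/j! ≈ 0.6063.

0.6063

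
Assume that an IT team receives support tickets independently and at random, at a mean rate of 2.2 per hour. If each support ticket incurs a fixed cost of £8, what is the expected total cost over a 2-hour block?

£35.2

E[N] = 2.2 × 2 = 4.4 (a 2-hour block = 2 hours); E[cost] = 4.4 × £8 = £35.2.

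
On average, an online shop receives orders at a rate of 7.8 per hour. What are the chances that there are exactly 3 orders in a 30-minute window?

Over the interval, μ = 7.8 × 0.5 = 3.9 (a 30-minute window = 0.5 hours).
P(N = 3) = e^(−μ) μ^3/3! = e^(−3.9) · 3.9^3/6 ≈ 0.2001.

0.2001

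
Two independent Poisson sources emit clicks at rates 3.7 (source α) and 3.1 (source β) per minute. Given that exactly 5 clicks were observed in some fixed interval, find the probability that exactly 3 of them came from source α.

Given the total, each event is independently from source α with probability p = λ_α/(λ_α+λ_β) = 3.7/6.8 ≈ 0.5441.
So K ~ Binomial(5, 3.7/6.8): P(K = 3) = C(5,3) · (3.7/6.8)^3 · (3.1/6.8)^2 ≈ 0.3348.

0.3348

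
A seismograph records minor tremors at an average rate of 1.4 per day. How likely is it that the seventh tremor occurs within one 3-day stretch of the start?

0.1325

Over the interval, μ = 1.4 × 3 = 4.2 (a 3-day stretch = 3 days).
The seventh arrival falls in the interval iff at least 7 events occur there: P(S_7 ≤ t) = P(N ≥ 7) = 1 − P(N ≤ 6) ≈ 0.1325.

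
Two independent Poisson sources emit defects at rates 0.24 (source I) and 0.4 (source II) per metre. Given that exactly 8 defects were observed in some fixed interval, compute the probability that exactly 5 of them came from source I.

Given the total, each event is independently from source I with probability p = λ_I/(λ_I+λ_II) = 0.24/0.64 = 0.3750.
So K ~ Binomial(8, 0.24/0.64): P(K = 5) = C(8,5) · (0.24/0.64)^5 · (0.4/0.64)^3 ≈ 0.1014.

0.1014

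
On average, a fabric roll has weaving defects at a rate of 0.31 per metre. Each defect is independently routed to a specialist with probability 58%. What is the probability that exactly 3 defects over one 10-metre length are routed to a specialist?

Thinning: the defects that are routed to a specialist themselves form a Poisson process with rate 0.58 × 0.31 = 0.1798 per metre.
Over the interval, μ = 0.1798 × 10 = 1.798 (a 10-metre length = 10 metres).
P(N = 3) = e^(−1.798) · 1.798^3/3! ≈ 0.1605.

0.1605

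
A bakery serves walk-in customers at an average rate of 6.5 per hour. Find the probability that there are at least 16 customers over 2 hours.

0.2364

Over the interval, μ = 6.5 × 2 = 13 (2 hours).
P(N ≥ 16) = 1 − P(N ≤ 15) = 1 − Σ_{j=0}^{15} e^(−μ) μ^j/j! ≈ 0.2364.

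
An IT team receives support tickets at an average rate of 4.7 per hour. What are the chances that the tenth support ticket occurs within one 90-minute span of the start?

0.1746

Over the interval, μ = 4.7 × 1.5 = 7.05 (a 90-minute span = 1.5 hours).
The tenth arrival falls in the interval iff at least 10 events occur there: P(S_10 ≤ t) = P(N ≥ 10) = 1 − P(N ≤ 9) ≈ 0.1746.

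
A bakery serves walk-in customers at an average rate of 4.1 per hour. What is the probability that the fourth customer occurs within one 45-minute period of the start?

0.3696

Over the interval, μ = 4.1 × 0.75 = 3.075 (a 45-minute period = 0.75 hours).
The fourth arrival falls in the interval iff at least 4 events occur there: P(S_4 ≤ t) = P(N ≥ 4) = 1 − P(N ≤ 3) ≈ 0.3696.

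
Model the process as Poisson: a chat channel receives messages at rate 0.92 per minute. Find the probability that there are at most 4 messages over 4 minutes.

Over the interval, μ = 0.92 × 4 = 3.68 (4 minutes).
P(N ≤ 4) = Σ_{j=0}^{4} e^(−μ) μ^j/j! ≈ 0.6911.

0.6911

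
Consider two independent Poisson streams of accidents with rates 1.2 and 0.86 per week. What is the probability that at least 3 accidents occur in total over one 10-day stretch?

Independent Poisson processes superpose: combined rate λ = 1.2 + 0.86 = 2.06 per week.
Over the interval, μ = 2.06 × 10/7 ≈ 2.94286 (a 10-day stretch = 10/7 weeks).
P(N ≥ 3) = 1 − P(N ≤ 2) ≈ 0.5639.

0.5639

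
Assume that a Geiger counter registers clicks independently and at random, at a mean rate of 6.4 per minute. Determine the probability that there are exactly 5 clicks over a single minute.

With mean μ = 6.4 per minute,
P(N = 5) = e^(−μ) μ^5/5! = e^(−6.4) · 6.4^5/120 ≈ 0.1487.

0.1487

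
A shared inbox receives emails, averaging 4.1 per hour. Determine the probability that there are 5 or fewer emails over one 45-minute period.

Over the interval, μ = 4.1 × 0.75 = 3.075 (a 45-minute period = 0.75 hours).
P(N ≤ 5) = Σ_{j=0}^{5} e^(−μ) μ^j/j! ≈ 0.9083.

0.9083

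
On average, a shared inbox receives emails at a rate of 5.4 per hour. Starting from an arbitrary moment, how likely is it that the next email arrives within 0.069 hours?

Inter-arrival times are exponential with rate λ = 5.4 per hour.
P(T ≤ 0.069) = 1 − e^(−λt) = 1 − e^(−5.4 × 0.069) = 1 − e^(−0.3726) ≈ 0.3111.

0.3111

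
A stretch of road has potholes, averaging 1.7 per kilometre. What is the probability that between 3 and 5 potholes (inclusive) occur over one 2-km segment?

Over the interval, μ = 1.7 × 2 = 3.4 (a 2-km segment = 2 kilometres).
P(3 ≤ N ≤ 5) = Σ_{j=3}^{5} e^(−3.4) · 3.4^j/j! ≈ 0.5308.

0.5308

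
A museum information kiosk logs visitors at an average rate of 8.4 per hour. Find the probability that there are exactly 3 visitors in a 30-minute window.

0.1852

Over the interval, μ = 8.4 × 0.5 = 4.2 (a 30-minute window = 0.5 hours).
P(N = 3) = e^(−μ) μ^3/3! = e^(−4.2) · 4.2^3/6 ≈ 0.1852.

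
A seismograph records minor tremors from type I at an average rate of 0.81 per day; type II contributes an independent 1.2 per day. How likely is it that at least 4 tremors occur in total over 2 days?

Independent Poisson processes superpose: combined rate λ = 0.81 + 1.2 = 2.01 per day.
Over the interval, μ = 2.01 × 2 = 4.02 (2 days).
P(N ≥ 4) = 1 − P(N ≤ 3) ≈ 0.5704.

0.5704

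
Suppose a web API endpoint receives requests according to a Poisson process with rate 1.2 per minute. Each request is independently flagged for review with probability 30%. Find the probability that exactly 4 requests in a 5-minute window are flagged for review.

Thinning: the requests that are flagged for review themselves form a Poisson process with rate 0.3 × 1.2 = 0.36 per minute.
Over the interval, μ = 0.36 × 5 = 1.8 (a 5-minute window = 5 minutes).
P(N = 4) = e^(−1.8) · 1.8^4/4! ≈ 0.0723.

0.0723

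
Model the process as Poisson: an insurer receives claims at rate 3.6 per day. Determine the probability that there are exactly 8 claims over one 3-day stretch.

Over the interval, μ = 3.6 × 3 = 10.8 (a 3-day stretch = 3 days).
P(N = 8) = e^(−μ) μ^8/8! = e^(−10.8) · 10.8^8/40320 ≈ 0.0936.

0.0936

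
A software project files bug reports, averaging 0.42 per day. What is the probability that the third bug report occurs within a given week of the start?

0.5632

Over the interval, μ = 0.42 × 7 = 2.94 (a week = 7 days).
The third arrival falls in the interval iff at least 3 events occur there: P(S_3 ≤ t) = P(N ≥ 3) = 1 − P(N ≤ 2) ≈ 0.5632.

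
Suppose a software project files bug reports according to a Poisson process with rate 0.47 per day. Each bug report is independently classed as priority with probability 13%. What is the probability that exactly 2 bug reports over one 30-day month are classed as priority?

Thinning: the bug reports that are classed as priority themselves form a Poisson process with rate 0.13 × 0.47 = 0.0611 per day.
Over the interval, μ = 0.0611 × 30 = 1.833 (a 30-day month = 30 days).
P(N = 2) = e^(−1.833) · 1.833^2/2! ≈ 0.2687.

0.2687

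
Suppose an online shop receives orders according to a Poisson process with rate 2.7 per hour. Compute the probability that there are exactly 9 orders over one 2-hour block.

Over the interval, μ = 2.7 × 2 = 5.4 (a 2-hour block = 2 hours).
P(N = 9) = e^(−μ) μ^9/9! = e^(−5.4) · 5.4^9/362880 ≈ 0.0486.

0.0486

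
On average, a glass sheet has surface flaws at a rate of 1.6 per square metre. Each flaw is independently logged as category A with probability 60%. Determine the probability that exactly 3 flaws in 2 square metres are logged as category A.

0.1729

Thinning: the flaws that are logged as category A themselves form a Poisson process with rate 0.6 × 1.6 = 0.96 per square metre.
Over the interval, μ = 0.96 × 2 = 1.92 (2 square metres).
P(N = 3) = e^(−1.92) · 1.92^3/3! ≈ 0.1729.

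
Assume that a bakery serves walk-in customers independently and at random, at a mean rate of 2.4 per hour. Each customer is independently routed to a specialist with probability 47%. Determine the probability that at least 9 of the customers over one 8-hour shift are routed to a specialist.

Thinning: the customers that are routed to a specialist themselves form a Poisson process with rate 0.47 × 2.4 = 1.128 per hour.
Over the interval, μ = 1.128 × 8 = 9.024 (an 8-hour shift = 8 hours).
P(N ≥ 9) = 1 − P(N ≤ 8) ≈ 0.5475.

0.5475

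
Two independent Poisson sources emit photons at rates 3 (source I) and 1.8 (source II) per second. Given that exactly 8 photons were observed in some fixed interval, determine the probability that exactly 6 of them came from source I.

Given the total, each event is independently from source I with probability p = λ_I/(λ_I+λ_II) = 3/4.8 = 0.6250.
So K ~ Binomial(8, 3/4.8): P(K = 6) = C(8,6) · (3/4.8)^6 · (1.8/4.8)^2 ≈ 0.2347.

0.2347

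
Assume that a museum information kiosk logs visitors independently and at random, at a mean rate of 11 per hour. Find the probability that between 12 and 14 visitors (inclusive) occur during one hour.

With mean μ = 11 per hour,
P(12 ≤ N ≤ 14) = Σ_{j=12}^{14} e^(−11) · 11^j/j! ≈ 0.2748.

0.2748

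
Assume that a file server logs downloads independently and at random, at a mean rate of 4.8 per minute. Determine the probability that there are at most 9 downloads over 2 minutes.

0.5089

Over the interval, μ = 4.8 × 2 = 9.6 (2 minutes).
P(N ≤ 9) = Σ_{j=0}^{9} e^(−μ) μ^j/j! ≈ 0.5089.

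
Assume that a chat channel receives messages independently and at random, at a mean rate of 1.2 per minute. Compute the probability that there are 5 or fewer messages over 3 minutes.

0.8441

Over the interval, μ = 1.2 × 3 = 3.6 (3 minutes).
P(N ≤ 5) = Σ_{j=0}^{5} e^(−μ) μ^j/j! ≈ 0.8441.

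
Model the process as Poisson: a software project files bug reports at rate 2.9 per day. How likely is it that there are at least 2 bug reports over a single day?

0.7854

With mean μ = 2.9 per day,
P(N ≥ 2) = 1 − P(N ≤ 1) = 1 − Σ_{j=0}^{1} e^(−μ) μ^j/j! ≈ 0.7854.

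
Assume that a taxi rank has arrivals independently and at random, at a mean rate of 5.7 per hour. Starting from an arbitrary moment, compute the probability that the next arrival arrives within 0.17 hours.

Inter-arrival times are exponential with rate λ = 5.7 per hour.
P(T ≤ 0.17) = 1 − e^(−λt) = 1 − e^(−5.7 × 0.17) = 1 − e^(−0.969) ≈ 0.6205.

0.6205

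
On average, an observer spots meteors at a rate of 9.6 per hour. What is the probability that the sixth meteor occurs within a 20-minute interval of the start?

Over the interval, μ = 9.6 × 1/3 = 3.2 (a 20-minute interval = 1/3 hours).
The sixth arrival falls in the interval iff at least 6 events occur there: P(S_6 ≤ t) = P(N ≥ 6) = 1 − P(N ≤ 5) ≈ 0.1054.

0.1054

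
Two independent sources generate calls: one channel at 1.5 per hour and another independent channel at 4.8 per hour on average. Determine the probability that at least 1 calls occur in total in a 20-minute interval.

Independent Poisson processes superpose: combined rate λ = 1.5 + 4.8 = 6.3 per hour.
Over the interval, μ = 6.3 × 1/3 = 2.1 (a 20-minute interval = 1/3 hours).
P(N ≥ 1) = 1 − P(N ≤ 0) ≈ 0.8775.

0.8775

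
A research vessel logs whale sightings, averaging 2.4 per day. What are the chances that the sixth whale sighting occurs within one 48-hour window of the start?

0.3490

Over the interval, μ = 2.4 × 2 = 4.8 (a 48-hour window = 2 days).
The sixth arrival falls in the interval iff at least 6 events occur there: P(S_6 ≤ t) = P(N ≥ 6) = 1 − P(N ≤ 5) ≈ 0.3490.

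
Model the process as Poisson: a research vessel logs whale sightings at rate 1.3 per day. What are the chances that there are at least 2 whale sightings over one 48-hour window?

Over the interval, μ = 1.3 × 2 = 2.6 (a 48-hour window = 2 days).
P(N ≥ 2) = 1 − P(N ≤ 1) = 1 − Σ_{j=0}^{1} e^(−μ) μ^j/j! ≈ 0.7326.

0.7326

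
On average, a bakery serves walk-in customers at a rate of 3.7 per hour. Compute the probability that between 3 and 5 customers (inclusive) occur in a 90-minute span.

Over the interval, μ = 3.7 × 1.5 = 5.55 (a 90-minute span = 1.5 hours).
P(3 ≤ N ≤ 5) = Σ_{j=3}^{5} e^(−5.55) · 5.55^j/j! ≈ 0.4350.

0.4350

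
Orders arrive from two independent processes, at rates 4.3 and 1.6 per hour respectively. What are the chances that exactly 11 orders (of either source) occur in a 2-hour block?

Independent Poisson processes superpose: combined rate λ = 4.3 + 1.6 = 5.9 per hour.
Over the interval, μ = 5.9 × 2 = 11.8 (a 2-hour block = 2 hours).
P(N = 11) = e^(−11.8) · 11.8^11/11! ≈ 0.1161.

0.1161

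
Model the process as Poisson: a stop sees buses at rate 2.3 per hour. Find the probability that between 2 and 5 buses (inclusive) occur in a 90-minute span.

Over the interval, μ = 2.3 × 1.5 = 3.45 (a 90-minute span = 1.5 hours).
P(2 ≤ N ≤ 5) = Σ_{j=2}^{5} e^(−3.45) · 3.45^j/j! ≈ 0.7229.

0.7229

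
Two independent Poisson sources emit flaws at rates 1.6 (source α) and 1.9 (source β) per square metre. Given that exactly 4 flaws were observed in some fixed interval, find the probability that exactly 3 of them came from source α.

0.2074

Given the total, each event is independently from source α with probability p = λ_α/(λ_α+λ_β) = 1.6/3.5 ≈ 0.4571.
So K ~ Binomial(4, 1.6/3.5): P(K = 3) = C(4,3) · (1.6/3.5)^3 · (1.9/3.5)^1 ≈ 0.2074.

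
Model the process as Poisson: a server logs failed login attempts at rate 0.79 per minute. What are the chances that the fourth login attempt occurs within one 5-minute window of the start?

0.5567

Over the interval, μ = 0.79 × 5 = 3.95 (a 5-minute window = 5 minutes).
The fourth arrival falls in the interval iff at least 4 events occur there: P(S_4 ≤ t) = P(N ≥ 4) = 1 − P(N ≤ 3) ≈ 0.5567.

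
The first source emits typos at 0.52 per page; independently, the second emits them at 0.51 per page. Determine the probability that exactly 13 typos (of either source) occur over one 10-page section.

Independent Poisson processes superpose: combined rate λ = 0.52 + 0.51 = 1.03 per page.
Over the interval, μ = 1.03 × 10 = 10.3 (a 10-page section = 10 pages).
P(N = 13) = e^(−10.3) · 10.3^13/13! ≈ 0.0793.

0.0793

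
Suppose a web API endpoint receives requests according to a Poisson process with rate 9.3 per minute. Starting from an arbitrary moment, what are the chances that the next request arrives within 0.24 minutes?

Inter-arrival times are exponential with rate λ = 9.3 per minute.
P(T ≤ 0.24) = 1 − e^(−λt) = 1 − e^(−9.3 × 0.24) = 1 − e^(−2.232) ≈ 0.8927.

0.8927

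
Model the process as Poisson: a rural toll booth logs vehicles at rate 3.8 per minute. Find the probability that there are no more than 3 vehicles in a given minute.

With mean μ = 3.8 per minute,
P(N ≤ 3) = Σ_{j=0}^{3} e^(−μ) μ^j/j! ≈ 0.4735.

0.4735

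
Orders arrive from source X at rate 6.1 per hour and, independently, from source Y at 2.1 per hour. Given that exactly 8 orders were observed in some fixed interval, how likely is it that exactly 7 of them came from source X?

0.2583

Given the total, each event is independently from source X with probability p = λ_X/(λ_X+λ_Y) = 6.1/8.2 ≈ 0.7439.
So K ~ Binomial(8, 6.1/8.2): P(K = 7) = C(8,7) · (6.1/8.2)^7 · (2.1/8.2)^1 ≈ 0.2583.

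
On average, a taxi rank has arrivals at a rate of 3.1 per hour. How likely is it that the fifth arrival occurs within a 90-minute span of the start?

0.4961

Over the interval, μ = 3.1 × 1.5 = 4.65 (a 90-minute span = 1.5 hours).
The fifth arrival falls in the interval iff at least 5 events occur there: P(S_5 ≤ t) = P(N ≥ 5) = 1 − P(N ≤ 4) ≈ 0.4961.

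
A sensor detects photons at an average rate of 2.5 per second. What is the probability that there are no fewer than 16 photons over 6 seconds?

Over the interval, μ = 2.5 × 6 = 15 (6 seconds).
P(N ≥ 16) = 1 − P(N ≤ 15) = 1 − Σ_{j=0}^{15} e^(−μ) μ^j/j! ≈ 0.4319.

0.4319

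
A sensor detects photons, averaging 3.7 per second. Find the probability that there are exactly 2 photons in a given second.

0.1692

With mean μ = 3.7 per second,
P(N = 2) = e^(−μ) μ^2/2! = e^(−3.7) · 3.7^2/2 ≈ 0.1692.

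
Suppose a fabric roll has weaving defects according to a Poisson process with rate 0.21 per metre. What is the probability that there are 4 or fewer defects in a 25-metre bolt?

Over the interval, μ = 0.21 × 25 = 5.25 (a 25-metre bolt = 25 metres).
P(N ≤ 4) = Σ_{j=0}^{4} e^(−μ) μ^j/j! ≈ 0.3978.

0.3978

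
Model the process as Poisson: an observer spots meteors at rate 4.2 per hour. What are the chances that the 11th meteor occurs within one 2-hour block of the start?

Over the interval, μ = 4.2 × 2 = 8.4 (a 2-hour block = 2 hours).
The 11th arrival falls in the interval iff at least 11 events occur there: P(S_11 ≤ t) = P(N ≥ 11) = 1 − P(N ≤ 10) ≈ 0.2257.

0.2257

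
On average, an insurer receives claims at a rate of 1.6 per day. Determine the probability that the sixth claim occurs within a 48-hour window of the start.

0.1054

Over the interval, μ = 1.6 × 2 = 3.2 (a 48-hour window = 2 days).
The sixth arrival falls in the interval iff at least 6 events occur there: P(S_6 ≤ t) = P(N ≥ 6) = 1 − P(N ≤ 5) ≈ 0.1054.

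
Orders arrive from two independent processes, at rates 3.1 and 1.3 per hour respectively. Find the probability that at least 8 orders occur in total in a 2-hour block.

0.6522

Independent Poisson processes superpose: combined rate λ = 3.1 + 1.3 = 4.4 per hour.
Over the interval, μ = 4.4 × 2 = 8.8 (a 2-hour block = 2 hours).
P(N ≥ 8) = 1 − P(N ≤ 7) ≈ 0.6522.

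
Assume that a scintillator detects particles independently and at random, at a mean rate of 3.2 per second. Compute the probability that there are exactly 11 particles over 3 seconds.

0.1083

Over the interval, μ = 3.2 × 3 = 9.6 (3 seconds).
P(N = 11) = e^(−μ) μ^11/11! = e^(−9.6) · 9.6^11/39916800 ≈ 0.1083.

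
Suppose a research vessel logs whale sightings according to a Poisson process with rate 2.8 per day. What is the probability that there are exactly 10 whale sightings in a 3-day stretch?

0.1084

Over the interval, μ = 2.8 × 3 = 8.4 (a 3-day stretch = 3 days).
P(N = 10) = e^(−μ) μ^10/10! = e^(−8.4) · 8.4^10/3628800 ≈ 0.1084.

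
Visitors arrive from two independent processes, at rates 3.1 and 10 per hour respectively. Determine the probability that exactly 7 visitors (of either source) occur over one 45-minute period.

0.0948

Independent Poisson processes superpose: combined rate λ = 3.1 + 10 = 13.1 per hour.
Over the interval, μ = 13.1 × 0.75 = 9.825 (a 45-minute period = 0.75 hours).
P(N = 7) = e^(−9.825) · 9.825^7/7! ≈ 0.0948.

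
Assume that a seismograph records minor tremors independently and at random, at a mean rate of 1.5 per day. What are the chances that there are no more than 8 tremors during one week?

0.2794

Over the interval, μ = 1.5 × 7 = 10.5 (a week = 7 days).
P(N ≤ 8) = Σ_{j=0}^{8} e^(−μ) μ^j/j! ≈ 0.2794.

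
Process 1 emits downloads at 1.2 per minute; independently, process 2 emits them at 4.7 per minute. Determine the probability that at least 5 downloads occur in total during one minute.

0.7013

Independent Poisson processes superpose: combined rate λ = 1.2 + 4.7 = 5.9 per minute.
So μ = 5.9.
P(N ≥ 5) = 1 − P(N ≤ 4) ≈ 0.7013.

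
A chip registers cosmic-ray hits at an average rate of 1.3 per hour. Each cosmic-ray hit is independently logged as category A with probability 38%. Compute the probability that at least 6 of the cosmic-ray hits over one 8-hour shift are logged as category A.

0.2074

Thinning: the cosmic-ray hits that are logged as category A themselves form a Poisson process with rate 0.38 × 1.3 = 0.494 per hour.
Over the interval, μ = 0.494 × 8 = 3.952 (an 8-hour shift = 8 hours).
P(N ≥ 6) = 1 − P(N ≤ 5) ≈ 0.2074.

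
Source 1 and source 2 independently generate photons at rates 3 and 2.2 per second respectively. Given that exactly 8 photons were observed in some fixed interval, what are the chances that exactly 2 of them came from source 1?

Given the total, each event is independently from source 1 with probability p = λ_1/(λ_1+λ_2) = 3/5.2 ≈ 0.5769.
So K ~ Binomial(8, 3/5.2): P(K = 2) = C(8,2) · (3/5.2)^2 · (2.2/5.2)^6 ≈ 0.0534.

0.0534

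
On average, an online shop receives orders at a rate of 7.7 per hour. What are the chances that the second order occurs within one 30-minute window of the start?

Over the interval, μ = 7.7 × 0.5 = 3.85 (a 30-minute window = 0.5 hours).
The second arrival falls in the interval iff at least 2 events occur there: P(S_2 ≤ t) = P(N ≥ 2) = 1 − P(N ≤ 1) ≈ 0.8968.

0.8968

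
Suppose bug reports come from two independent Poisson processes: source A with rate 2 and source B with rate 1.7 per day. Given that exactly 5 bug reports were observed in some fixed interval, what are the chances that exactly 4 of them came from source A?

0.1961

Given the total, each event is independently from source A with probability p = λ_A/(λ_A+λ_B) = 2/3.7 ≈ 0.5405.
So K ~ Binomial(5, 2/3.7): P(K = 4) = C(5,4) · (2/3.7)^4 · (1.7/3.7)^1 ≈ 0.1961.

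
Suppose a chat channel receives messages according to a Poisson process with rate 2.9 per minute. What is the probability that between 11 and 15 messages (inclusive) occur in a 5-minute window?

Over the interval, μ = 2.9 × 5 = 14.5 (a 5-minute window = 5 minutes).
P(11 ≤ N ≤ 15) = Σ_{j=11}^{15} e^(−14.5) · 14.5^j/j! ≈ 0.4743.

0.4743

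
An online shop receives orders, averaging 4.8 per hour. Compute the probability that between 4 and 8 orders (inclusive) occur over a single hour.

With mean μ = 4.8 per hour,
P(4 ≤ N ≤ 8) = Σ_{j=4}^{8} e^(−4.8) · 4.8^j/j! ≈ 0.6500.

0.6500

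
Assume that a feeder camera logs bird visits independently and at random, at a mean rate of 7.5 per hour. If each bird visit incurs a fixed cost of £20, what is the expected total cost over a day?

E[N] = 7.5 × 24 = 180 (a day = 24 hours); E[cost] = 180 × £20 = £3600.

£3600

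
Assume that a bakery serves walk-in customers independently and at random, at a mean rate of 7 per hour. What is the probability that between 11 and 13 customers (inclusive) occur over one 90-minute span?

Over the interval, μ = 7 × 1.5 = 10.5 (a 90-minute span = 1.5 hours).
P(11 ≤ N ≤ 13) = Σ_{j=11}^{13} e^(−10.5) · 10.5^j/j! ≈ 0.3046.

0.3046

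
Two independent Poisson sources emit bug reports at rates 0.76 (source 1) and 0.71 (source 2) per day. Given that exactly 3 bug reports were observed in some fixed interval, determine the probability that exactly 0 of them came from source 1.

0.1127

Given the total, each event is independently from source 1 with probability p = λ_1/(λ_1+λ_2) = 0.76/1.47 ≈ 0.5170.
So K ~ Binomial(3, 0.76/1.47): P(K = 0) = C(3,0) · (0.76/1.47)^0 · (0.71/1.47)^3 ≈ 0.1127.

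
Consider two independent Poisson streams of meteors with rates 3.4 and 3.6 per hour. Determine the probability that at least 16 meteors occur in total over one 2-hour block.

Independent Poisson processes superpose: combined rate λ = 3.4 + 3.6 = 7 per hour.
Over the interval, μ = 7 × 2 = 14 (a 2-hour block = 2 hours).
P(N ≥ 16) = 1 − P(N ≤ 15) ≈ 0.3306.

0.3306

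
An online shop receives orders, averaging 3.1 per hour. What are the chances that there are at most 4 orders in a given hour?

With mean μ = 3.1 per hour,
P(N ≤ 4) = Σ_{j=0}^{4} e^(−μ) μ^j/j! ≈ 0.7982.

0.7982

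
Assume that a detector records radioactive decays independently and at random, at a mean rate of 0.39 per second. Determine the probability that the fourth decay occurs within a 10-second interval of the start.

Over the interval, μ = 0.39 × 10 = 3.9 (a 10-second interval = 10 seconds).
The fourth arrival falls in the interval iff at least 4 events occur there: P(S_4 ≤ t) = P(N ≥ 4) = 1 − P(N ≤ 3) ≈ 0.5468.

0.5468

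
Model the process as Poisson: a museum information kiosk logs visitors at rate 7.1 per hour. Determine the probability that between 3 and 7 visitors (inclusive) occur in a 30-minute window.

0.6596

Over the interval, μ = 7.1 × 0.5 = 3.55 (a 30-minute window = 0.5 hours).
P(3 ≤ N ≤ 7) = Σ_{j=3}^{7} e^(−3.55) · 3.55^j/j! ≈ 0.6596.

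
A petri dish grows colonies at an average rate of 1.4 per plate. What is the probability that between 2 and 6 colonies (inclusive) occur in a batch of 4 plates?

Over the interval, μ = 1.4 × 4 = 5.6 (a batch of 4 plates = 4 plates).
P(2 ≤ N ≤ 6) = Σ_{j=2}^{6} e^(−5.6) · 5.6^j/j! ≈ 0.6459.

0.6459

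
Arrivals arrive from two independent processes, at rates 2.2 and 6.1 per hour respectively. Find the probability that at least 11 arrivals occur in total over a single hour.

0.2150

Independent Poisson processes superpose: combined rate λ = 2.2 + 6.1 = 8.3 per hour.
So μ = 8.3.
P(N ≥ 11) = 1 − P(N ≤ 10) ≈ 0.2150.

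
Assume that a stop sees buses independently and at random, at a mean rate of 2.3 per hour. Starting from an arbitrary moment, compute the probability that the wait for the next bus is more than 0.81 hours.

0.1552

The wait for the next event is exponential with rate λ = 2.3 per hour.
P(T > 0.81) = e^(−λt) = e^(−2.3 × 0.81) = e^(−1.863) ≈ 0.1552.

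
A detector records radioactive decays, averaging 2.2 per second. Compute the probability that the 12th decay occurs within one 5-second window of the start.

Over the interval, μ = 2.2 × 5 = 11 (a 5-second window = 5 seconds).
The 12th arrival falls in the interval iff at least 12 events occur there: P(S_12 ≤ t) = P(N ≥ 12) = 1 − P(N ≤ 11) ≈ 0.4207.

0.4207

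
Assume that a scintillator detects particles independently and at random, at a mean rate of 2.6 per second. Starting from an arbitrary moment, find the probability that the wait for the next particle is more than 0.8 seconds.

0.1249

The wait for the next event is exponential with rate λ = 2.6 per second.
P(T > 0.8) = e^(−λt) = e^(−2.6 × 0.8) = e^(−2.08) ≈ 0.1249.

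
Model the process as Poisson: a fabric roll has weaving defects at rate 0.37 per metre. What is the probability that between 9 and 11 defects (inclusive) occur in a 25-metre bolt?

0.3549

Over the interval, μ = 0.37 × 25 = 9.25 (a 25-metre bolt = 25 metres).
P(9 ≤ N ≤ 11) = Σ_{j=9}^{11} e^(−9.25) · 9.25^j/j! ≈ 0.3549.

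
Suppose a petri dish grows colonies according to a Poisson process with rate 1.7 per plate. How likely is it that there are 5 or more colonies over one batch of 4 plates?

Over the interval, μ = 1.7 × 4 = 6.8 (a batch of 4 plates = 4 plates).
P(N ≥ 5) = 1 − P(N ≤ 4) = 1 − Σ_{j=0}^{4} e^(−μ) μ^j/j! ≈ 0.8080.

0.8080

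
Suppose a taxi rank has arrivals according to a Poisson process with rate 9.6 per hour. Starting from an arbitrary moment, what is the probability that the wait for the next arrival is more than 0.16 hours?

The wait for the next event is exponential with rate λ = 9.6 per hour.
P(T > 0.16) = e^(−λt) = e^(−9.6 × 0.16) = e^(−1.536) ≈ 0.2152.

0.2152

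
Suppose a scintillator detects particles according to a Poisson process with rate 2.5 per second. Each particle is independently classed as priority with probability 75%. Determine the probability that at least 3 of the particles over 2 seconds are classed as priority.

Thinning: the particles that are classed as priority themselves form a Poisson process with rate 0.75 × 2.5 = 1.875 per second.
Over the interval, μ = 1.875 × 2 = 3.75 (2 seconds).
P(N ≥ 3) = 1 − P(N ≤ 2) ≈ 0.7229.

0.7229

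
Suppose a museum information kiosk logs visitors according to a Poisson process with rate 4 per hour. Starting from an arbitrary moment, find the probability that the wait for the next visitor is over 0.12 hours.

0.6188

The wait for the next event is exponential with rate λ = 4 per hour.
P(T > 0.12) = e^(−λt) = e^(−4 × 0.12) = e^(−0.48) ≈ 0.6188.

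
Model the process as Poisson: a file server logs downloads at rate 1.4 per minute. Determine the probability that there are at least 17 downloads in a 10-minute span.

0.2441

Over the interval, μ = 1.4 × 10 = 14 (a 10-minute span = 10 minutes).
P(N ≥ 17) = 1 − P(N ≤ 16) = 1 − Σ_{j=0}^{16} e^(−μ) μ^j/j! ≈ 0.2441.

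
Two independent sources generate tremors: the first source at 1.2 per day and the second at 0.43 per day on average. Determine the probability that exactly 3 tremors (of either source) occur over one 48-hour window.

0.2217

Independent Poisson processes superpose: combined rate λ = 1.2 + 0.43 = 1.63 per day.
Over the interval, μ = 1.63 × 2 = 3.26 (a 48-hour window = 2 days).
P(N = 3) = e^(−3.26) · 3.26^3/3! ≈ 0.2217.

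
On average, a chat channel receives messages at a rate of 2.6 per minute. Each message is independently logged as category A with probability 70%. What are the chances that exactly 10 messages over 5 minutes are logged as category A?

0.1198

Thinning: the messages that are logged as category A themselves form a Poisson process with rate 0.7 × 2.6 = 1.82 per minute.
Over the interval, μ = 1.82 × 5 = 9.1 (5 minutes).
P(N = 10) = e^(−9.1) · 9.1^10/10! ≈ 0.1198.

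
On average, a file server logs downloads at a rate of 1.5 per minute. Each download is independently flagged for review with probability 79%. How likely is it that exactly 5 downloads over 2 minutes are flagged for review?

Thinning: the downloads that are flagged for review themselves form a Poisson process with rate 0.79 × 1.5 = 1.185 per minute.
Over the interval, μ = 1.185 × 2 = 2.37 (2 minutes).
P(N = 5) = e^(−2.37) · 2.37^5/5! ≈ 0.0582.

0.0582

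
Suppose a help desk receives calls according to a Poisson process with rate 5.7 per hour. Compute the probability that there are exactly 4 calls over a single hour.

0.1472

With mean μ = 5.7 per hour,
P(N = 4) = e^(−μ) μ^4/4! = e^(−5.7) · 5.7^4/24 ≈ 0.1472.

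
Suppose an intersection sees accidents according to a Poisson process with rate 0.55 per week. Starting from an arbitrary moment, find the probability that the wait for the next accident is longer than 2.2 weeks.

0.2982

The wait for the next event is exponential with rate λ = 0.55 per week.
P(T > 2.2) = e^(−λt) = e^(−0.55 × 2.2) = e^(−1.21) ≈ 0.2982.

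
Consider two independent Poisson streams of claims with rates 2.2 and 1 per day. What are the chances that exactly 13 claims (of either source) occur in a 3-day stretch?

0.0640

Independent Poisson processes superpose: combined rate λ = 2.2 + 1 = 3.2 per day.
Over the interval, μ = 3.2 × 3 = 9.6 (a 3-day stretch = 3 days).
P(N = 13) = e^(−9.6) · 9.6^13/13! ≈ 0.0640.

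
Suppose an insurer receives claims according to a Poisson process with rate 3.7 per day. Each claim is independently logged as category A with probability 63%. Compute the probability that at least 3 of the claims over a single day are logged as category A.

0.4122

Thinning: the claims that are logged as category A themselves form a Poisson process with rate 0.63 × 3.7 = 2.331 per day.
So μ = 2.331.
P(N ≥ 3) = 1 − P(N ≤ 2) ≈ 0.4122.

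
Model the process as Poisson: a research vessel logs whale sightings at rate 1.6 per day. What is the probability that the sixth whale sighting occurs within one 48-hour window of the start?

Over the interval, μ = 1.6 × 2 = 3.2 (a 48-hour window = 2 days).
The sixth arrival falls in the interval iff at least 6 events occur there: P(S_6 ≤ t) = P(N ≥ 6) = 1 − P(N ≤ 5) ≈ 0.1054.

0.1054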